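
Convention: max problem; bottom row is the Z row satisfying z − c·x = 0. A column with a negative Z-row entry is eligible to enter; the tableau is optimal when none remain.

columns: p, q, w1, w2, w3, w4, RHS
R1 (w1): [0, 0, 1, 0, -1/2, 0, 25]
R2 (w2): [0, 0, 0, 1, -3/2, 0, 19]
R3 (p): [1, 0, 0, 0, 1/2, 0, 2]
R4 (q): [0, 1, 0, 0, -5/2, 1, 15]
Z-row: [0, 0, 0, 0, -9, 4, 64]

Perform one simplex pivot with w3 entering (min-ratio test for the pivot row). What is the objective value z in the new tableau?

100

Ratio test on column w3 — row 1: entry -1/2 ≤ 0; row 2: entry -3/2 ≤ 0; row 3: 2/(1/2) = 4; row 4: entry -5/2 ≤ 0. Minimum is 4 at row 3 (p leaves); pivot element 1/2.
Pivot on row 3; the Z-row RHS becomes 64 − (-9)·4 = 100.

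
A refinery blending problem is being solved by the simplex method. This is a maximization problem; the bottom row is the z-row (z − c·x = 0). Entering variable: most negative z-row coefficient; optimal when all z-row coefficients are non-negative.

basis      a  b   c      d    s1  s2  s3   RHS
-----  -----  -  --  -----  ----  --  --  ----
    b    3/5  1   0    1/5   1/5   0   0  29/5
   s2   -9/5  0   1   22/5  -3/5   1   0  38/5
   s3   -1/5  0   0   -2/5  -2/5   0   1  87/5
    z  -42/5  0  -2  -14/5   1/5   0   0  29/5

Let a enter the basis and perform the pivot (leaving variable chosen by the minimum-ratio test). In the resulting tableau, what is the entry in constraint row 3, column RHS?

Ratio test on column a — row 1: (29/5)/(3/5) = 29/3; row 2: entry -9/5 ≤ 0; row 3: entry -1/5 ≤ 0. Minimum is 29/3 at row 1 (b leaves); pivot element 3/5.
Divide row 1 by 3/5; eliminate column a from the other rows.
Row 3 update in column RHS: 87/5 − (-1/5)·(29/3) = 58/3.

58/3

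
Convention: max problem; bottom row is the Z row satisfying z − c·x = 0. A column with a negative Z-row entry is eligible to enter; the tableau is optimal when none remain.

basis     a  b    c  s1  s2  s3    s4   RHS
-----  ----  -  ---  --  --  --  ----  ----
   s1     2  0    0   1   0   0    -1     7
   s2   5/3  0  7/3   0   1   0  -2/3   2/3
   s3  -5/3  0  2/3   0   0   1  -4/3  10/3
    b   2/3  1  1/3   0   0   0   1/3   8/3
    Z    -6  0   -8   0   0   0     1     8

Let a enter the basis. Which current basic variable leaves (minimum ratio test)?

s2

Column a entries and ratios — s1: 7/2 = 7/2; s2: (2/3)/(5/3) = 2/5; s3: -5/3 ≤ 0, skip; b: (8/3)/(2/3) = 4.
Smallest ratio is 2/5 in the row of s2, so s2 leaves.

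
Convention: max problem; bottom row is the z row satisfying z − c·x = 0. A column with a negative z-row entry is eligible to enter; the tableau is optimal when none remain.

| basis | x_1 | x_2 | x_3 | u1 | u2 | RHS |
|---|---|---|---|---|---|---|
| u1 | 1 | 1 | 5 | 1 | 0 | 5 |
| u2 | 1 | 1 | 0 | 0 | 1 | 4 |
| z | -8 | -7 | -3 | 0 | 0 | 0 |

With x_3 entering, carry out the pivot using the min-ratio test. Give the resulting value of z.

3

Ratio test on column x_3 — row 1: 5/5 = 1; row 2: entry 0 ≤ 0. Minimum is 1 at row 1 (u1 leaves); pivot element 5.
Pivot on row 1; the z-row RHS becomes 0 − (-3)·1 = 3.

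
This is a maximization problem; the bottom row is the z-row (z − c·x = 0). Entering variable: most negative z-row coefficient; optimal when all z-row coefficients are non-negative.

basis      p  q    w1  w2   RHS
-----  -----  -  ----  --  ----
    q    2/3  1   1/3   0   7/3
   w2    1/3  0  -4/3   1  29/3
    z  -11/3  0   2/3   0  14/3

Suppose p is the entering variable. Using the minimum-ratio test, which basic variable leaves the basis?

Column p entries and ratios — q: (7/3)/(2/3) = 7/2; w2: (29/3)/(1/3) = 29.
Smallest ratio is 7/2 in the row of q, so q leaves.

q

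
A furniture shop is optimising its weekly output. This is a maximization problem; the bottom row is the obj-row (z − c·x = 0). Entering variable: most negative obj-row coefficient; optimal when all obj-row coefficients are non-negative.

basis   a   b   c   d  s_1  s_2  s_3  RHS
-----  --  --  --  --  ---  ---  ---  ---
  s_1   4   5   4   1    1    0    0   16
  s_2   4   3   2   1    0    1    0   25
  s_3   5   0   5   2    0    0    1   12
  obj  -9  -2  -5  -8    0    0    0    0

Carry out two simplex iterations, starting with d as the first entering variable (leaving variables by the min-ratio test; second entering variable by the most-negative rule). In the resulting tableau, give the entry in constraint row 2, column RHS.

Ratio test on column d — row 1: 16/1 = 16; row 2: 25/1 = 25; row 3: 12/2 = 6. Minimum is 6 at row 3 (s_3 leaves); pivot element 2.
Divide row 3 by 2; eliminate column d from the other rows.
Second iteration: most negative obj-row entry is -2 in column b, so b enters.
Ratio test on column b — row 1: 10/5 = 2; row 2: 19/3 = 19/3; row 3: entry 0 ≤ 0. Minimum is 2 at row 1 (s_1 leaves); pivot element 5.
Divide row 1 by 5; eliminate column b from the other rows.
After both pivots, the entry at constraint row 2, column RHS is 13.

13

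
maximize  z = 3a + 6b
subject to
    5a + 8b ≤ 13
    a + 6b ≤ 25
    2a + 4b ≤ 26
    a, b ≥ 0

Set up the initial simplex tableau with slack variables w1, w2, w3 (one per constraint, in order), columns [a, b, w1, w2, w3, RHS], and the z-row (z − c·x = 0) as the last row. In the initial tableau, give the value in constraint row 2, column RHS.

The RHS of constraint 2 is b_2 = 25.

25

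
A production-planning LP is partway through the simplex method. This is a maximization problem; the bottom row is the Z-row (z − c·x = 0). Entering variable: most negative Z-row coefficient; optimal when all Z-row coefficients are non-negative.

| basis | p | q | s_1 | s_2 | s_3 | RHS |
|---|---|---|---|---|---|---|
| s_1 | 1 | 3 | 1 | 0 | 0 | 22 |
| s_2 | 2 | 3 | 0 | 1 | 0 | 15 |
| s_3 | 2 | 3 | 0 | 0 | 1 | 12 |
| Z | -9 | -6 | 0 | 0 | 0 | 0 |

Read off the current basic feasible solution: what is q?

q is not in the basis, so in the current basic feasible solution q = 0.

0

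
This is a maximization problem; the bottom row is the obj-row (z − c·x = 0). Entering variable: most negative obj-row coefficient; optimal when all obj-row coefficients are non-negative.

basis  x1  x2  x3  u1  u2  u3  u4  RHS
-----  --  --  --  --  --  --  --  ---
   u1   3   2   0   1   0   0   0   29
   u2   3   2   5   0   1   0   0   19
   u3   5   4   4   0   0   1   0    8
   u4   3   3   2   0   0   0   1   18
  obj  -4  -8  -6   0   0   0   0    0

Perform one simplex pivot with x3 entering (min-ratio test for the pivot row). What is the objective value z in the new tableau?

12

Ratio test on column x3 — row 1: entry 0 ≤ 0; row 2: 19/5 = 19/5; row 3: 8/4 = 2; row 4: 18/2 = 9. Minimum is 2 at row 3 (u3 leaves); pivot element 4.
Pivot on row 3; the obj-row RHS becomes 0 − (-6)·2 = 12.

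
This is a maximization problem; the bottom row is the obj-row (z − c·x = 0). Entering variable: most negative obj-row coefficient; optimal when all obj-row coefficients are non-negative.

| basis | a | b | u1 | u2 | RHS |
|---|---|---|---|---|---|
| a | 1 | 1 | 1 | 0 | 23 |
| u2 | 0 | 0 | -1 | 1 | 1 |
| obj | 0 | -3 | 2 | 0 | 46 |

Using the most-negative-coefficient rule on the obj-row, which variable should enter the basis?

b

Negative obj-row entries: b: -3.
The most negative is -3 in column b, so b enters.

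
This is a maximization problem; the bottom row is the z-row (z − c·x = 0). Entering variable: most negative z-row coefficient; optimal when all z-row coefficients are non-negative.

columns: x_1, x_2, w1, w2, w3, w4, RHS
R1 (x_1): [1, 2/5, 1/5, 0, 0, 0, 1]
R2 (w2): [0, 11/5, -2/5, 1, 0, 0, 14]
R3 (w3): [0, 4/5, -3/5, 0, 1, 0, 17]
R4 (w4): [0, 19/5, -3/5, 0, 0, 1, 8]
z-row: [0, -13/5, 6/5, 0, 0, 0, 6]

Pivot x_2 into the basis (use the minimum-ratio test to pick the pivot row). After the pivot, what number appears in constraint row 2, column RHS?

178/19

Ratio test on column x_2 — row 1: 1/(2/5) = 5/2; row 2: 14/(11/5) = 70/11; row 3: 17/(4/5) = 85/4; row 4: 8/(19/5) = 40/19. Minimum is 40/19 at row 4 (w4 leaves); pivot element 19/5.
Divide row 4 by 19/5; eliminate column x_2 from the other rows.
Row 2 update in column RHS: 14 − (11/5)·(40/19) = 178/19.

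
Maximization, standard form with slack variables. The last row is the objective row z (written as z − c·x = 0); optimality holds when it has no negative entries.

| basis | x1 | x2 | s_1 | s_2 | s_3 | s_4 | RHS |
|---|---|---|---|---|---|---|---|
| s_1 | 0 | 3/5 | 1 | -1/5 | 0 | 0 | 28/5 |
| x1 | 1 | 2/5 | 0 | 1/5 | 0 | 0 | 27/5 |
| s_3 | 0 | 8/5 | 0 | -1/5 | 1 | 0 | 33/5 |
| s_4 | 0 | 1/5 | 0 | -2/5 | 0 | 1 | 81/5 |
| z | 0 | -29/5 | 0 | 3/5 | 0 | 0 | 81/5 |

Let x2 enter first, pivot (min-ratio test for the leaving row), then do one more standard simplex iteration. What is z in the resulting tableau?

42

Ratio test on column x2 — row 1: (28/5)/(3/5) = 28/3; row 2: (27/5)/(2/5) = 27/2; row 3: (33/5)/(8/5) = 33/8; row 4: (81/5)/(1/5) = 81. Minimum is 33/8 at row 3 (s_3 leaves); pivot element 8/5.
Pivot on row 3; the z-row RHS becomes 81/5 − (-29/5)·(33/8) = 321/8.
Next entering variable (most negative z-row entry -1/8): s_2.
Ratio test on column s_2 — row 1: entry -1/8 ≤ 0; row 2: (15/4)/(1/4) = 15; row 3: entry -1/8 ≤ 0; row 4: entry -3/8 ≤ 0. Minimum is 15 at row 2 (x1 leaves); pivot element 1/4.
After the second pivot the z-row RHS is 321/8 − (-1/8)·15 = 42.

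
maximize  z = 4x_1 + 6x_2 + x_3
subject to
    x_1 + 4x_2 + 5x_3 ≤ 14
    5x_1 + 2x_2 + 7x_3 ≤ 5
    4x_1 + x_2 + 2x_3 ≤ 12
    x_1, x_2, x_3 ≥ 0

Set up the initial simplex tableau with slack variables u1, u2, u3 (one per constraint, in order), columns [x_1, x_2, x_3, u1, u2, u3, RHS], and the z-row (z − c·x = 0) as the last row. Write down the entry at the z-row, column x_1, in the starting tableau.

-4

The z-row carries the negated objective coefficients: the x_1 entry is -4.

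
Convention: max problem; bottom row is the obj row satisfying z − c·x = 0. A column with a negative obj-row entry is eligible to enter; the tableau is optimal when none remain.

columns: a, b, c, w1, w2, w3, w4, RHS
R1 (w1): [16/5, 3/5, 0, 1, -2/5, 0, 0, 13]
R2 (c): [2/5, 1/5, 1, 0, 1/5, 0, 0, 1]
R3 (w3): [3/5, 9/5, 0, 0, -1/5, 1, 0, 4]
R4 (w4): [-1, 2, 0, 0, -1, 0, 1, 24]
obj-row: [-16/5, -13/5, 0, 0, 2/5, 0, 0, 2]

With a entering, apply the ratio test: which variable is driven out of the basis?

Column a entries and ratios — w1: 13/(16/5) = 65/16; c: 1/(2/5) = 5/2; w3: 4/(3/5) = 20/3; w4: -1 ≤ 0, skip.
Smallest ratio is 5/2 in the row of c, so c leaves.

c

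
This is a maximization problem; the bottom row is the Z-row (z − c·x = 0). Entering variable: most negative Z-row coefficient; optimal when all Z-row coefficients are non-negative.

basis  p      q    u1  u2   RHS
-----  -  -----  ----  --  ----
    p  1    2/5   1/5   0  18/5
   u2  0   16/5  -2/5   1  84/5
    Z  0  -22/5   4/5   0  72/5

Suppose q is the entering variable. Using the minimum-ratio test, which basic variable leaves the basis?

Column q entries and ratios — p: (18/5)/(2/5) = 9; u2: (84/5)/(16/5) = 21/4.
Smallest ratio is 21/4 in the row of u2, so u2 leaves.

u2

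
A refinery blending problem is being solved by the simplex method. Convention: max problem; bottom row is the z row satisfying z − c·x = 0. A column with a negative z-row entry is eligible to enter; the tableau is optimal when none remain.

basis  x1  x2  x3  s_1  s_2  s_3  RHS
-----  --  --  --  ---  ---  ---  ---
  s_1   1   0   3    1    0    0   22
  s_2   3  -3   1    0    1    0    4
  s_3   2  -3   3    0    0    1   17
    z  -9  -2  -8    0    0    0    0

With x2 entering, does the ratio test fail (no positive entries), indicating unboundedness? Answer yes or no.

yes

Every constraint-row entry in column x2 is ≤ 0, so increasing x2 is unbounded.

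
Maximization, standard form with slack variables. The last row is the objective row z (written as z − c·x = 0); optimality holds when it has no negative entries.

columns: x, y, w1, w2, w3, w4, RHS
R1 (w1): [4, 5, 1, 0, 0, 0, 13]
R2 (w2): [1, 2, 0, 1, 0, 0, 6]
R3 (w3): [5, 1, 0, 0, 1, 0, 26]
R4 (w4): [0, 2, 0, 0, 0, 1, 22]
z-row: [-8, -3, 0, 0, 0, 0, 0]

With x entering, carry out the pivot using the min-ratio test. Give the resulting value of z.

Ratio test on column x — row 1: 13/4 = 13/4; row 2: 6/1 = 6; row 3: 26/5 = 26/5; row 4: entry 0 ≤ 0. Minimum is 13/4 at row 1 (w1 leaves); pivot element 4.
Pivot on row 1; the z-row RHS becomes 0 − (-8)·(13/4) = 26.

26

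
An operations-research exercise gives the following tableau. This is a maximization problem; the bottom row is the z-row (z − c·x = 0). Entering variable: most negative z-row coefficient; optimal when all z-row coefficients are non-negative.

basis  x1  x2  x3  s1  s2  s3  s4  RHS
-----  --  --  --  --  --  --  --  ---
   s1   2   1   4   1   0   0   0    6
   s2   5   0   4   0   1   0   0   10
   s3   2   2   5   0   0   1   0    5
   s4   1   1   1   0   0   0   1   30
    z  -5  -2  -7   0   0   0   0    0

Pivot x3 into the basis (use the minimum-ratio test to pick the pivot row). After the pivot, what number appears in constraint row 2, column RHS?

Ratio test on column x3 — row 1: 6/4 = 3/2; row 2: 10/4 = 5/2; row 3: 5/5 = 1; row 4: 30/1 = 30. Minimum is 1 at row 3 (s3 leaves); pivot element 5.
Divide row 3 by 5; eliminate column x3 from the other rows.
Row 2 update in column RHS: 10 − 4·1 = 6.

6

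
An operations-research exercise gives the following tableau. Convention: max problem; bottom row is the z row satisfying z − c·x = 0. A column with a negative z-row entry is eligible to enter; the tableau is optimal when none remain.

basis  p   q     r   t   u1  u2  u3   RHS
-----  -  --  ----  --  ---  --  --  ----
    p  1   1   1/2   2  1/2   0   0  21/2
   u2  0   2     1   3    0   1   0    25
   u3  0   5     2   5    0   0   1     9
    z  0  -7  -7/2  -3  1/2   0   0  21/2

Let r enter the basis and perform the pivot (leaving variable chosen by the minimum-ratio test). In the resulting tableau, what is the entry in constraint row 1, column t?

Ratio test on column r — row 1: (21/2)/(1/2) = 21; row 2: 25/1 = 25; row 3: 9/2 = 9/2. Minimum is 9/2 at row 3 (u3 leaves); pivot element 2.
Divide row 3 by 2; eliminate column r from the other rows.
Row 1 update in column t: 2 − (1/2)·(5/2) = 3/4.

3/4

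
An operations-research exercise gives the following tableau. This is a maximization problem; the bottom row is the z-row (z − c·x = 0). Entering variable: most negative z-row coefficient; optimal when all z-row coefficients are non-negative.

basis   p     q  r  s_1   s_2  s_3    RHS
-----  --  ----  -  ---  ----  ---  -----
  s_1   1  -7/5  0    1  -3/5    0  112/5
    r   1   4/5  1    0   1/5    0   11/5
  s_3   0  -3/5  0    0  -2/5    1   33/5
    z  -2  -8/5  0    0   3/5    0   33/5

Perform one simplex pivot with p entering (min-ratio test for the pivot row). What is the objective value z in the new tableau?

Ratio test on column p — row 1: (112/5)/1 = 112/5; row 2: (11/5)/1 = 11/5; row 3: entry 0 ≤ 0. Minimum is 11/5 at row 2 (r leaves); pivot element 1.
Pivot on row 2; the z-row RHS becomes 33/5 − (-2)·(11/5) = 11.

11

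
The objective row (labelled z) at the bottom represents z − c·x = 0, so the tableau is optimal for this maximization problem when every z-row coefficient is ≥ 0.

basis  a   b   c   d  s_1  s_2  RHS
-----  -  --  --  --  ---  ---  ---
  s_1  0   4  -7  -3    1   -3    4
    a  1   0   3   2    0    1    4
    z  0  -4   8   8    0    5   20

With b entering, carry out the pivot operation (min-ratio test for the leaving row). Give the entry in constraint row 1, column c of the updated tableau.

-7/4

Ratio test on column b — row 1: 4/4 = 1; row 2: entry 0 ≤ 0. Minimum is 1 at row 1 (s_1 leaves); pivot element 4.
Divide row 1 by 4; eliminate column b from the other rows.
In the new row 1, the c entry is the old entry divided by the pivot: (-7)/4 = -7/4.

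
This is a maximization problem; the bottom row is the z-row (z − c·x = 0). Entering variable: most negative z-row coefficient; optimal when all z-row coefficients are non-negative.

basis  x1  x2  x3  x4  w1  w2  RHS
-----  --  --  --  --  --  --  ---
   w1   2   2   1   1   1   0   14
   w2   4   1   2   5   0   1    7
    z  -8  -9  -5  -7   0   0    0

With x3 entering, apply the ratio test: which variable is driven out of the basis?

Column x3 entries and ratios — w1: 14/1 = 14; w2: 7/2 = 7/2.
Smallest ratio is 7/2 in the row of w2, so w2 leaves.

w2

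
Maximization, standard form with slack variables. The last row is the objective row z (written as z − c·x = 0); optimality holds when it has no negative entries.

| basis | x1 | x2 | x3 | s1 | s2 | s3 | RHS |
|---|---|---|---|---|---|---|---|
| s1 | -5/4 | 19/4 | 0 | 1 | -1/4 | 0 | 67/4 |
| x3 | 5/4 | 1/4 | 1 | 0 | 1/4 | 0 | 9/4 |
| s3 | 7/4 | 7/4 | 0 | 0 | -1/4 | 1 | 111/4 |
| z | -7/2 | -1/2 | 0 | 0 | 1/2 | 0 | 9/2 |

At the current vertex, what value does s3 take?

111/4

s3 is basic (row 3); its value is the RHS of that row, 111/4.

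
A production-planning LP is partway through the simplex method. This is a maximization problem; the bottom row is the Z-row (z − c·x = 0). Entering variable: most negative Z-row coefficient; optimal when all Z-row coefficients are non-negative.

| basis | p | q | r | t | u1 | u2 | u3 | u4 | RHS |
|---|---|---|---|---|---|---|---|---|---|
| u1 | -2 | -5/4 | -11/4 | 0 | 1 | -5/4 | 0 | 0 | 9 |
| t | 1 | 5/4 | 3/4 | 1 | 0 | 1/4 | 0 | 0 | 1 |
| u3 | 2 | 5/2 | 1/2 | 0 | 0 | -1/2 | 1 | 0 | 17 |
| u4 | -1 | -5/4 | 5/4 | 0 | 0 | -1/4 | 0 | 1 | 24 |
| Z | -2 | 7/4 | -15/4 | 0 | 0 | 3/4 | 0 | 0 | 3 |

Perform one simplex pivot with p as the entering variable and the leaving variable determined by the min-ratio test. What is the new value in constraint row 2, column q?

5/4

Ratio test on column p — row 1: entry -2 ≤ 0; row 2: 1/1 = 1; row 3: 17/2 = 17/2; row 4: entry -1 ≤ 0. Minimum is 1 at row 2 (t leaves); pivot element 1.
Divide row 2 by 1; eliminate column p from the other rows.
In the new row 2, the q entry is the old entry divided by the pivot: (5/4)/1 = 5/4.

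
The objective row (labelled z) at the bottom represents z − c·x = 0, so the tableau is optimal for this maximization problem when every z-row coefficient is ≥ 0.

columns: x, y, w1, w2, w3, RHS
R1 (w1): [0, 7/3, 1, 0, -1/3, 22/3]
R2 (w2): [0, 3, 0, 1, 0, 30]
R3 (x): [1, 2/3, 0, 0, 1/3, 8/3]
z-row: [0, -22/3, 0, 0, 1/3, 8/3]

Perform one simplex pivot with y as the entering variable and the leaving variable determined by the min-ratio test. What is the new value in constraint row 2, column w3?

3/7

Ratio test on column y — row 1: (22/3)/(7/3) = 22/7; row 2: 30/3 = 10; row 3: (8/3)/(2/3) = 4. Minimum is 22/7 at row 1 (w1 leaves); pivot element 7/3.
Divide row 1 by 7/3; eliminate column y from the other rows.
Row 2 update in column w3: 0 − 3·(-1/7) = 3/7.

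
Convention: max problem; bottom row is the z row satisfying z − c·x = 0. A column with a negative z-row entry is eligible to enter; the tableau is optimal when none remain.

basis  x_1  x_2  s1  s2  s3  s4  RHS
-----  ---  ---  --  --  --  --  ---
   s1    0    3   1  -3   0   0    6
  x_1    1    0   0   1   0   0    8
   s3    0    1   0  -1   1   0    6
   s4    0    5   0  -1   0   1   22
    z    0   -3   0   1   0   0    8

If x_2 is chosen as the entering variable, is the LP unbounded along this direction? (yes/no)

no

Column x_2 has positive entries in row(s) 1, 3, 4, so the ratio test bounds it — not unbounded.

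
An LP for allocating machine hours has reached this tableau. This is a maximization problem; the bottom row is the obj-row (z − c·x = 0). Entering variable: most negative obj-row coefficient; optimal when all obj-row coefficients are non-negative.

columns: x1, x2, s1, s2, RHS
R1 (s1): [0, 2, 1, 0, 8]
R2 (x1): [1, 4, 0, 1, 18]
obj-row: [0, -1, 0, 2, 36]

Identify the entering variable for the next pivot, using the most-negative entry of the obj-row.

Negative obj-row entries: x2: -1.
The most negative is -1 in column x2, so x2 enters.

x2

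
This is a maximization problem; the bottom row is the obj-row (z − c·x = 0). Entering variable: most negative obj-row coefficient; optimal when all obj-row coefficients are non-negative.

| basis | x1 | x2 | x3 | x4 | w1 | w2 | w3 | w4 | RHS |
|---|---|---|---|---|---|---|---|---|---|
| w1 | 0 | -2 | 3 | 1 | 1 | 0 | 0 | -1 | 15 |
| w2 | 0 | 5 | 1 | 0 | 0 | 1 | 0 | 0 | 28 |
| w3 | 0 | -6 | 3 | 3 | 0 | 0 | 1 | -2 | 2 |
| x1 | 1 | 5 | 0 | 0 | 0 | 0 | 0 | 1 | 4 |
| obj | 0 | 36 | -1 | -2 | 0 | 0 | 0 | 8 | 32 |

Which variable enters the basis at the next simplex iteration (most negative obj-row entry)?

Negative obj-row entries: x3: -1, x4: -2.
The most negative is -2 in column x4, so x4 enters.

x4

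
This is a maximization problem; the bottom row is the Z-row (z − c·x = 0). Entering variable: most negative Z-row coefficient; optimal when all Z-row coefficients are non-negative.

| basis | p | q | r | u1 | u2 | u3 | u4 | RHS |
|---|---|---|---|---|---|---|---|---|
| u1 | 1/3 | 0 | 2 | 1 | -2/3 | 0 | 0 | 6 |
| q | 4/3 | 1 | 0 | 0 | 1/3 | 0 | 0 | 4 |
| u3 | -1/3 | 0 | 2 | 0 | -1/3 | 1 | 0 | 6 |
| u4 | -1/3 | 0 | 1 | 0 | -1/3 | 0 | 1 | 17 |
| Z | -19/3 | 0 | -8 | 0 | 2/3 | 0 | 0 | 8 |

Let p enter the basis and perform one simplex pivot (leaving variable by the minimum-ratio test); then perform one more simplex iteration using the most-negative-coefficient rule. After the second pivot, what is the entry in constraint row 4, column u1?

Ratio test on column p — row 1: 6/(1/3) = 18; row 2: 4/(4/3) = 3; row 3: entry -1/3 ≤ 0; row 4: entry -1/3 ≤ 0. Minimum is 3 at row 2 (q leaves); pivot element 4/3.
Divide row 2 by 4/3; eliminate column p from the other rows.
Second iteration: most negative Z-row entry is -8 in column r, so r enters.
Ratio test on column r — row 1: 5/2 = 5/2; row 2: entry 0 ≤ 0; row 3: 7/2 = 7/2; row 4: 18/1 = 18. Minimum is 5/2 at row 1 (u1 leaves); pivot element 2.
Divide row 1 by 2; eliminate column r from the other rows.
After both pivots, the entry at constraint row 4, column u1 is -1/2.

-1/2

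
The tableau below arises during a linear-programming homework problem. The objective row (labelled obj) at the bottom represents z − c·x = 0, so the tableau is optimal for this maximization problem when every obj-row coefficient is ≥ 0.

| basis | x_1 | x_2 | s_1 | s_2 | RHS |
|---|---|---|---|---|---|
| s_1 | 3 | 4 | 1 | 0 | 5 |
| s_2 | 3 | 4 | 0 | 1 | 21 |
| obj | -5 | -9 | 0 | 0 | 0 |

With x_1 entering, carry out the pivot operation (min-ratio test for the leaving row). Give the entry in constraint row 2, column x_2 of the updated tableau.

Ratio test on column x_1 — row 1: 5/3 = 5/3; row 2: 21/3 = 7. Minimum is 5/3 at row 1 (s_1 leaves); pivot element 3.
Divide row 1 by 3; eliminate column x_1 from the other rows.
Row 2 update in column x_2: 4 − 3·(4/3) = 0.

0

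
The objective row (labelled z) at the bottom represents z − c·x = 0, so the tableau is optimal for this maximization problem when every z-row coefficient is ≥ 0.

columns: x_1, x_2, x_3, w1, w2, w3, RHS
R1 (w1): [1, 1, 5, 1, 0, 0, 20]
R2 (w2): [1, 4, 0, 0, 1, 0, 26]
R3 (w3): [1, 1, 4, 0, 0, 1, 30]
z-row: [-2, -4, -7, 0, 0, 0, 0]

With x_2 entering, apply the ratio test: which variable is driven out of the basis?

Column x_2 entries and ratios — w1: 20/1 = 20; w2: 26/4 = 13/2; w3: 30/1 = 30.
Smallest ratio is 13/2 in the row of w2, so w2 leaves.

w2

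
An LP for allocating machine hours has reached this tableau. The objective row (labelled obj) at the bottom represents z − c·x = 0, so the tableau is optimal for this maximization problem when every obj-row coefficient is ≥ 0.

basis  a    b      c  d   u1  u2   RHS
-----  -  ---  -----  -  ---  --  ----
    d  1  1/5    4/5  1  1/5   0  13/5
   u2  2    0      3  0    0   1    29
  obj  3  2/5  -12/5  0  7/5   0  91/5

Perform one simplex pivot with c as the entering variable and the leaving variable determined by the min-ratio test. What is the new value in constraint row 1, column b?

Ratio test on column c — row 1: (13/5)/(4/5) = 13/4; row 2: 29/3 = 29/3. Minimum is 13/4 at row 1 (d leaves); pivot element 4/5.
Divide row 1 by 4/5; eliminate column c from the other rows.
In the new row 1, the b entry is the old entry divided by the pivot: (1/5)/(4/5) = 1/4.

1/4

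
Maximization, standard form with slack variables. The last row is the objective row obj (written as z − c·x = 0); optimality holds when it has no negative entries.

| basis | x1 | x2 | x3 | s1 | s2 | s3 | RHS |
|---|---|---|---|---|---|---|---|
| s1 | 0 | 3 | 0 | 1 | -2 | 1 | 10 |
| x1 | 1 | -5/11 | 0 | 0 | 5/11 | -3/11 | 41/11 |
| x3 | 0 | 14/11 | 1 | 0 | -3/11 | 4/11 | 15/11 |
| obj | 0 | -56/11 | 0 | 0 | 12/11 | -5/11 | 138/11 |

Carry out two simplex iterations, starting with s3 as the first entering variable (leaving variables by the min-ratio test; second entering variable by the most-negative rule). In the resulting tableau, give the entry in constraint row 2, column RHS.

59/14

Ratio test on column s3 — row 1: 10/1 = 10; row 2: entry -3/11 ≤ 0; row 3: (15/11)/(4/11) = 15/4. Minimum is 15/4 at row 3 (x3 leaves); pivot element 4/11.
Divide row 3 by 4/11; eliminate column s3 from the other rows.
Second iteration: most negative obj-row entry is -7/2 in column x2, so x2 enters.
Ratio test on column x2 — row 1: entry -1/2 ≤ 0; row 2: (19/4)/(1/2) = 19/2; row 3: (15/4)/(7/2) = 15/14. Minimum is 15/14 at row 3 (s3 leaves); pivot element 7/2.
Divide row 3 by 7/2; eliminate column x2 from the other rows.
After both pivots, the entry at constraint row 2, column RHS is 59/14.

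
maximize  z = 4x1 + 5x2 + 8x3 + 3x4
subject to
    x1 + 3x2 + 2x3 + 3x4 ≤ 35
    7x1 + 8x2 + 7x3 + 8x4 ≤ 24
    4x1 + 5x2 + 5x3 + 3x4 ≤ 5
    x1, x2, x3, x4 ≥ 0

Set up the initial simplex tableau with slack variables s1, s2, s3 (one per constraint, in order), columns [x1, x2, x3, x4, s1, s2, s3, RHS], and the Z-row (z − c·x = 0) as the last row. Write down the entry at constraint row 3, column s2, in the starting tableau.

0

Slack s2 belongs to constraint 2; its column is the unit vector e_2, so the entry in row 3 is 0.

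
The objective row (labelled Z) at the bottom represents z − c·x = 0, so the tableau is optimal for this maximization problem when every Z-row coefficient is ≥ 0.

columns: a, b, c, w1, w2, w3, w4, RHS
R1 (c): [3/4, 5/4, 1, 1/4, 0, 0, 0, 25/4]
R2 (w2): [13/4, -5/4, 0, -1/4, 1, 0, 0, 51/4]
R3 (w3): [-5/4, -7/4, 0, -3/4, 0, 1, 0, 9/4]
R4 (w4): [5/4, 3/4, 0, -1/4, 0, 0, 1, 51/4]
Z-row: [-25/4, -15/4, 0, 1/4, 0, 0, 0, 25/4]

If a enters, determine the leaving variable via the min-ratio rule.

Column a entries and ratios — c: (25/4)/(3/4) = 25/3; w2: (51/4)/(13/4) = 51/13; w3: -5/4 ≤ 0, skip; w4: (51/4)/(5/4) = 51/5.
Smallest ratio is 51/13 in the row of w2, so w2 leaves.

w2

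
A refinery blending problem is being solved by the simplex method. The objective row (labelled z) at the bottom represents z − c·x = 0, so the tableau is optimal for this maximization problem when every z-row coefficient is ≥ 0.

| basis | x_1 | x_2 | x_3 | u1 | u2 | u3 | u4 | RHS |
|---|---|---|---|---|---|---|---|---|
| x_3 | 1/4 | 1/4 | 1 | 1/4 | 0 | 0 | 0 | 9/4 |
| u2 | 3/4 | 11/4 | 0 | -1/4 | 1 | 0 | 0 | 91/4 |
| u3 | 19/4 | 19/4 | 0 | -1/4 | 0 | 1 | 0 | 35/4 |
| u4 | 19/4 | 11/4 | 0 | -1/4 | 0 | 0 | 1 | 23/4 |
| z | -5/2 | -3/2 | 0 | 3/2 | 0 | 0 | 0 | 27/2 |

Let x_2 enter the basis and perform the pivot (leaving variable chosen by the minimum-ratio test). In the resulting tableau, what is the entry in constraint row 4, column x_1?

Ratio test on column x_2 — row 1: (9/4)/(1/4) = 9; row 2: (91/4)/(11/4) = 91/11; row 3: (35/4)/(19/4) = 35/19; row 4: (23/4)/(11/4) = 23/11. Minimum is 35/19 at row 3 (u3 leaves); pivot element 19/4.
Divide row 3 by 19/4; eliminate column x_2 from the other rows.
Row 4 update in column x_1: 19/4 − (11/4)·1 = 2.

2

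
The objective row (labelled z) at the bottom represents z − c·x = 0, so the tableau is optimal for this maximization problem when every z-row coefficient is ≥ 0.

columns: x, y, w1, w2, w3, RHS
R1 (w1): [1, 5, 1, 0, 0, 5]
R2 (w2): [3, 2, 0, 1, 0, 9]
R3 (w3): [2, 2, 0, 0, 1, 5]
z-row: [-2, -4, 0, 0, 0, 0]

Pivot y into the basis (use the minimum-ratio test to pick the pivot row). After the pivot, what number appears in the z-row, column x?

-6/5

Ratio test on column y — row 1: 5/5 = 1; row 2: 9/2 = 9/2; row 3: 5/2 = 5/2. Minimum is 1 at row 1 (w1 leaves); pivot element 5.
Divide row 1 by 5; eliminate column y from the other rows.
z-row update in column x: -2 − (-4)·(1/5) = -6/5.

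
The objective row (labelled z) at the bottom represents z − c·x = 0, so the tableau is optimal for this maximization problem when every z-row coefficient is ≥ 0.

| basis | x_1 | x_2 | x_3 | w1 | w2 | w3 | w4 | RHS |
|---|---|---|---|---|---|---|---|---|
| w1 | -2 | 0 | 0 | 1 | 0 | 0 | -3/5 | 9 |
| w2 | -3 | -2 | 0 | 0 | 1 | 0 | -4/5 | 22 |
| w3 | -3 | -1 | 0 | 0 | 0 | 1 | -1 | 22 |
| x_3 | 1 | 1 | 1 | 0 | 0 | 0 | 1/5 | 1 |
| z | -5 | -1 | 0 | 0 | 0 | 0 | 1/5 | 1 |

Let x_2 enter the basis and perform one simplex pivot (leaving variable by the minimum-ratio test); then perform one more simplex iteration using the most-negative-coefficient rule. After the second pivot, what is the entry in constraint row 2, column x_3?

Ratio test on column x_2 — row 1: entry 0 ≤ 0; row 2: entry -2 ≤ 0; row 3: entry -1 ≤ 0; row 4: 1/1 = 1. Minimum is 1 at row 4 (x_3 leaves); pivot element 1.
Divide row 4 by 1; eliminate column x_2 from the other rows.
Second iteration: most negative z-row entry is -4 in column x_1, so x_1 enters.
Ratio test on column x_1 — row 1: entry -2 ≤ 0; row 2: entry -1 ≤ 0; row 3: entry -2 ≤ 0; row 4: 1/1 = 1. Minimum is 1 at row 4 (x_2 leaves); pivot element 1.
Divide row 4 by 1; eliminate column x_1 from the other rows.
After both pivots, the entry at constraint row 2, column x_3 is 3.

3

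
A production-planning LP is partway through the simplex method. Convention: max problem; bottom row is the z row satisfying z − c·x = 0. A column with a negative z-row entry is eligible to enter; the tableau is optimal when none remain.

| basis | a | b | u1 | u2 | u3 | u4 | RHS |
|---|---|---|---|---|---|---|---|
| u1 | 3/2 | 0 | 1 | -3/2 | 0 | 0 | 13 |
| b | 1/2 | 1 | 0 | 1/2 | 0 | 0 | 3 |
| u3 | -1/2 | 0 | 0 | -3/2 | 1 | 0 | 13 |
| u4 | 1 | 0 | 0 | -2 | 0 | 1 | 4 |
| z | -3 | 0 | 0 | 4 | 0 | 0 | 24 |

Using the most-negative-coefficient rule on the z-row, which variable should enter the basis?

Negative z-row entries: a: -3.
The most negative is -3 in column a, so a enters.

a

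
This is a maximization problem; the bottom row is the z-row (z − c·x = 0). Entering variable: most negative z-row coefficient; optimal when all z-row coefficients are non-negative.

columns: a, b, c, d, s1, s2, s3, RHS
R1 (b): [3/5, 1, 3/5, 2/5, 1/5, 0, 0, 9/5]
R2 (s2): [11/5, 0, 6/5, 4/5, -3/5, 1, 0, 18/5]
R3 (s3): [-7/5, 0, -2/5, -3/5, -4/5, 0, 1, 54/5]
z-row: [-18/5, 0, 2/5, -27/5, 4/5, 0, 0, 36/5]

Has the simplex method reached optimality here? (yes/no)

The z-row has a negative entry -27/5 in column d, so it is not optimal.

no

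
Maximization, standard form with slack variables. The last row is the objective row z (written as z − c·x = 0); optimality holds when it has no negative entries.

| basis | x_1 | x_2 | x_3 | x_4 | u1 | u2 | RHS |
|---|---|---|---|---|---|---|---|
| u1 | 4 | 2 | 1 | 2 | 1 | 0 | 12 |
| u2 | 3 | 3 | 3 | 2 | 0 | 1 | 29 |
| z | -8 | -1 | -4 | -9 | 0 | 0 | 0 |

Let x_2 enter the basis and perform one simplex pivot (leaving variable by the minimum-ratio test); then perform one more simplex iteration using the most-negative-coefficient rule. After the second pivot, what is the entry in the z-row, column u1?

9/2

Ratio test on column x_2 — row 1: 12/2 = 6; row 2: 29/3 = 29/3. Minimum is 6 at row 1 (u1 leaves); pivot element 2.
Divide row 1 by 2; eliminate column x_2 from the other rows.
Second iteration: most negative z-row entry is -8 in column x_4, so x_4 enters.
Ratio test on column x_4 — row 1: 6/1 = 6; row 2: entry -1 ≤ 0. Minimum is 6 at row 1 (x_2 leaves); pivot element 1.
Divide row 1 by 1; eliminate column x_4 from the other rows.
After both pivots, the entry at the z-row, column u1 is 9/2.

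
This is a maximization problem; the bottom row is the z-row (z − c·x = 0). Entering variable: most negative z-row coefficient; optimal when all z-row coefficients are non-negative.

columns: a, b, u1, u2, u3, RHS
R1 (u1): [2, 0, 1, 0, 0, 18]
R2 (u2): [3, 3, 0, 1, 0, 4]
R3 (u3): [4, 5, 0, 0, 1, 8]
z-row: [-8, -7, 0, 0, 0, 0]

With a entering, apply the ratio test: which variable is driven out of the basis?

Column a entries and ratios — u1: 18/2 = 9; u2: 4/3 = 4/3; u3: 8/4 = 2.
Smallest ratio is 4/3 in the row of u2, so u2 leaves.

u2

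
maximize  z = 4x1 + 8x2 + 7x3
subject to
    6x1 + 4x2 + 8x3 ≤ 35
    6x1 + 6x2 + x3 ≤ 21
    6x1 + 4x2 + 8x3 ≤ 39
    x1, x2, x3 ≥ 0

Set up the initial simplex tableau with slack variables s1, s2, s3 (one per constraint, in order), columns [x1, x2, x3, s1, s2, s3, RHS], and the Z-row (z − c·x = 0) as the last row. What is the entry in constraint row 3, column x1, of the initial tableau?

Constraint 3 has coefficient 6 on x1.

6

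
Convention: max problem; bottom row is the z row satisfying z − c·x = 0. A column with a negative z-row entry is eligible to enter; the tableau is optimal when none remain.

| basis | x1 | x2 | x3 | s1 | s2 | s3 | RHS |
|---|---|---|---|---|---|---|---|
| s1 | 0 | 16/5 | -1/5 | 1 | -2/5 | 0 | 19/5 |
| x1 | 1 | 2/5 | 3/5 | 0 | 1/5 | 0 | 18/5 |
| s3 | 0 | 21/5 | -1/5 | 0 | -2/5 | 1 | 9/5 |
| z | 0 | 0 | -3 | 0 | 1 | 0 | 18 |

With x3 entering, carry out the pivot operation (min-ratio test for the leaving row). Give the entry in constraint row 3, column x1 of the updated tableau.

Ratio test on column x3 — row 1: entry -1/5 ≤ 0; row 2: (18/5)/(3/5) = 6; row 3: entry -1/5 ≤ 0. Minimum is 6 at row 2 (x1 leaves); pivot element 3/5.
Divide row 2 by 3/5; eliminate column x3 from the other rows.
Row 3 update in column x1: 0 − (-1/5)·(5/3) = 1/3.

1/3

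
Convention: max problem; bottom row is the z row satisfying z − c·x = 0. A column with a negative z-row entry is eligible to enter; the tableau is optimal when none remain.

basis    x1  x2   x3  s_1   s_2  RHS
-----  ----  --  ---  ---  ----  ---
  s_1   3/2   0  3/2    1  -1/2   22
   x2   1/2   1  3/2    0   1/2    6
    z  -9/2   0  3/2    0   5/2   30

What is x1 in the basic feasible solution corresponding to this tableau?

0

x1 is not in the basis, so in the current basic feasible solution x1 = 0.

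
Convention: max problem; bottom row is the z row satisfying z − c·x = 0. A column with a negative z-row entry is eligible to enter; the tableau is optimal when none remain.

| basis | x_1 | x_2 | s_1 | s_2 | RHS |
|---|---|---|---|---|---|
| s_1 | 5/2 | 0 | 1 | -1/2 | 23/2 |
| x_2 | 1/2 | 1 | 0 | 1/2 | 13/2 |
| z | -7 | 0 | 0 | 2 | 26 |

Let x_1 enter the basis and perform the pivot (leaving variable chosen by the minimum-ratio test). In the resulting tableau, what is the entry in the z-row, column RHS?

291/5

Ratio test on column x_1 — row 1: (23/2)/(5/2) = 23/5; row 2: (13/2)/(1/2) = 13. Minimum is 23/5 at row 1 (s_1 leaves); pivot element 5/2.
Divide row 1 by 5/2; eliminate column x_1 from the other rows.
z-row update in column RHS: 26 − (-7)·(23/5) = 291/5.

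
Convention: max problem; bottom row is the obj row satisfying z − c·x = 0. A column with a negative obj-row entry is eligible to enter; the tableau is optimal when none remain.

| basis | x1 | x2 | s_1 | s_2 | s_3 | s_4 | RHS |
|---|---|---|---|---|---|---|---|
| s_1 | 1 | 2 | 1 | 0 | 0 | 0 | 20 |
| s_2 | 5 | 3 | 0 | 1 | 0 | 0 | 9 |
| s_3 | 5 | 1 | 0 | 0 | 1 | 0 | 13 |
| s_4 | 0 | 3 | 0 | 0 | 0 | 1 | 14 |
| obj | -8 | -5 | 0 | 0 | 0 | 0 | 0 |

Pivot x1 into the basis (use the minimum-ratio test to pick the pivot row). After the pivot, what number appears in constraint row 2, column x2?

3/5

Ratio test on column x1 — row 1: 20/1 = 20; row 2: 9/5 = 9/5; row 3: 13/5 = 13/5; row 4: entry 0 ≤ 0. Minimum is 9/5 at row 2 (s_2 leaves); pivot element 5.
Divide row 2 by 5; eliminate column x1 from the other rows.
In the new row 2, the x2 entry is the old entry divided by the pivot: 3/5 = 3/5.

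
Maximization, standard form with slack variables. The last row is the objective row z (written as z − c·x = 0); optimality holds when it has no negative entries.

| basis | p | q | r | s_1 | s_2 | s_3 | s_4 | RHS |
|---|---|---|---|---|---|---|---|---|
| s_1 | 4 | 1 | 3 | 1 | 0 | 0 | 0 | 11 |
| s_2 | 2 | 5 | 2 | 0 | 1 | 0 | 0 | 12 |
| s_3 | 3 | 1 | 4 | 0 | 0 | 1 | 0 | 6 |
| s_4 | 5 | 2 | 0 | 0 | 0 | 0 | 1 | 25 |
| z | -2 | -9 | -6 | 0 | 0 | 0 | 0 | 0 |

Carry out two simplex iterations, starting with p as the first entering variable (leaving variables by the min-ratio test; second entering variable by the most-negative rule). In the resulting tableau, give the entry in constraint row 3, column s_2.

Ratio test on column p — row 1: 11/4 = 11/4; row 2: 12/2 = 6; row 3: 6/3 = 2; row 4: 25/5 = 5. Minimum is 2 at row 3 (s_3 leaves); pivot element 3.
Divide row 3 by 3; eliminate column p from the other rows.
Second iteration: most negative z-row entry is -25/3 in column q, so q enters.
Ratio test on column q — row 1: entry -1/3 ≤ 0; row 2: 8/(13/3) = 24/13; row 3: 2/(1/3) = 6; row 4: 15/(1/3) = 45. Minimum is 24/13 at row 2 (s_2 leaves); pivot element 13/3.
Divide row 2 by 13/3; eliminate column q from the other rows.
After both pivots, the entry at constraint row 3, column s_2 is -1/13.

-1/13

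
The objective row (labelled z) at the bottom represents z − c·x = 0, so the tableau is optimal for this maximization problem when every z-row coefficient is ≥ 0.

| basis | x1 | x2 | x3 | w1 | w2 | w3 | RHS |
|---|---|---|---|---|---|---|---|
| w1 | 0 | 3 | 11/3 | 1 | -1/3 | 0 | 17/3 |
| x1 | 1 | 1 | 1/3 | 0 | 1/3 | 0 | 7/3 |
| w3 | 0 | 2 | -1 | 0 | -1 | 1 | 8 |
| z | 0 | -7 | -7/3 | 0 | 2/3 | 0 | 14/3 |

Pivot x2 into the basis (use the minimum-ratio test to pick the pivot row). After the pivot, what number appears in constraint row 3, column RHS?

Ratio test on column x2 — row 1: (17/3)/3 = 17/9; row 2: (7/3)/1 = 7/3; row 3: 8/2 = 4. Minimum is 17/9 at row 1 (w1 leaves); pivot element 3.
Divide row 1 by 3; eliminate column x2 from the other rows.
Row 3 update in column RHS: 8 − 2·(17/9) = 38/9.

38/9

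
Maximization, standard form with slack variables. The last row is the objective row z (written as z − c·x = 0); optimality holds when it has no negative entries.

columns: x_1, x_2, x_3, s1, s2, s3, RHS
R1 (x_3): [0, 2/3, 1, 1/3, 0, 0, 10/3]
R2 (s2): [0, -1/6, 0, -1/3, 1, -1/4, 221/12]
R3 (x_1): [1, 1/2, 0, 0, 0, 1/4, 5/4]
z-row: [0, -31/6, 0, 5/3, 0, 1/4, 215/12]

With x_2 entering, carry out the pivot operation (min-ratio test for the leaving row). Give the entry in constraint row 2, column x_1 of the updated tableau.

Ratio test on column x_2 — row 1: (10/3)/(2/3) = 5; row 2: entry -1/6 ≤ 0; row 3: (5/4)/(1/2) = 5/2. Minimum is 5/2 at row 3 (x_1 leaves); pivot element 1/2.
Divide row 3 by 1/2; eliminate column x_2 from the other rows.
Row 2 update in column x_1: 0 − (-1/6)·2 = 1/3.

1/3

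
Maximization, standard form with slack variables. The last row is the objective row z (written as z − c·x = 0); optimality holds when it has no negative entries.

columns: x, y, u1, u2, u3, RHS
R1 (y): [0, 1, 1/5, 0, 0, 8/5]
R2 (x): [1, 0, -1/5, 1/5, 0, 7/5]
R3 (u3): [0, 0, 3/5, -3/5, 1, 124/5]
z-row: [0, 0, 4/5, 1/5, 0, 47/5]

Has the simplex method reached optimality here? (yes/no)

Every z-row coefficient is ≥ 0, so the tableau is optimal.

yes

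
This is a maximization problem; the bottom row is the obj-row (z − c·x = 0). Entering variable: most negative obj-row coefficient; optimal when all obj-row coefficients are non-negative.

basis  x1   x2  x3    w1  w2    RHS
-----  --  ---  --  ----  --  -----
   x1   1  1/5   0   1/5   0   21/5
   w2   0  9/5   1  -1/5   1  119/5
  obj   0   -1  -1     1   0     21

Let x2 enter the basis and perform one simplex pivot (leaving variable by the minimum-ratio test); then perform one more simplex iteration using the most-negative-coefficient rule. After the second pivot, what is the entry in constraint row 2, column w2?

Ratio test on column x2 — row 1: (21/5)/(1/5) = 21; row 2: (119/5)/(9/5) = 119/9. Minimum is 119/9 at row 2 (w2 leaves); pivot element 9/5.
Divide row 2 by 9/5; eliminate column x2 from the other rows.
Second iteration: most negative obj-row entry is -4/9 in column x3, so x3 enters.
Ratio test on column x3 — row 1: entry -1/9 ≤ 0; row 2: (119/9)/(5/9) = 119/5. Minimum is 119/5 at row 2 (x2 leaves); pivot element 5/9.
Divide row 2 by 5/9; eliminate column x3 from the other rows.
After both pivots, the entry at constraint row 2, column w2 is 1.

1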